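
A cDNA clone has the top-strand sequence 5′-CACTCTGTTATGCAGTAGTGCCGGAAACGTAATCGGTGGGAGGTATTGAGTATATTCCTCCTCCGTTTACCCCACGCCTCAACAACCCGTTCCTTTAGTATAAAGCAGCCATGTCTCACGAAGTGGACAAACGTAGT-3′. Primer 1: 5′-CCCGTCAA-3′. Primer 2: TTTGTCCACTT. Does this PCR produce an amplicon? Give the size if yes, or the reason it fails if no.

No product — primer 1 has no binding site in the template.

Primer 1 (CCCGTCAA) does not match the top strand, and its reverse complement TTGACGGG does not match either.
With no annealing site for primer 1, no amplification occurs.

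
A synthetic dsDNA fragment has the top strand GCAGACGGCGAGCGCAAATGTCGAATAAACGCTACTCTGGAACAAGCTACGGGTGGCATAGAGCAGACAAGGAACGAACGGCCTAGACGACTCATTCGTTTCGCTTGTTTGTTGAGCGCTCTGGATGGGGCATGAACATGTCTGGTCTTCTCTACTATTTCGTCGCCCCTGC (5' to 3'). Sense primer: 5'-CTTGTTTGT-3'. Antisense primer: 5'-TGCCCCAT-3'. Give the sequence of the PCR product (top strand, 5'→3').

5'-CTTGTTTGTTGAGCGCTCTGGATGGGGCA-3'

The forward primer matches the template at positions 104–112.
Reverse complement of the reverse primer: ATGGGGCA. This occurs on the top strand at positions 125–132.
The product is the template from position 104 through 132 (29 bp).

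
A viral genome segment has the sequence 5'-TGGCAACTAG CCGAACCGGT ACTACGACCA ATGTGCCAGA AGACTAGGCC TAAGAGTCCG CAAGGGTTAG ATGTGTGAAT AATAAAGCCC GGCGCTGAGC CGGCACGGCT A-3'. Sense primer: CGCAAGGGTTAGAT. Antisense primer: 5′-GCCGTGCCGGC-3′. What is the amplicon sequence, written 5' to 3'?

Forward primer CGCAAGGGTTAGAT is found on the top strand at positions 59–72.
Taking the reverse complement of GCCGTGCCGGC gives GCCGGCACGGC, found at positions 99–109 on the template; the primer anneals here to the top strand with its 3' end pointing upstream.
The product is the template from position 59 through 109 (51 bp).

5'-CGCAAGGGTTAGATGTGTGAATAATAAAGCCCGGCGCTGAGCCGGCACGGC-3'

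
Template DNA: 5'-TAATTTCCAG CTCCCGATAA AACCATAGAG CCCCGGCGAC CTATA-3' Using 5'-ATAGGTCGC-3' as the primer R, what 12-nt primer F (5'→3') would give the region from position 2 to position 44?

The reverse primer's reverse complement GCGACCTAT matches the template at positions 36–44; the product starts at position 2.
The forward primer is identical to the top strand over positions 2–13: AATTTCCAGCTC.

5'-AATTTCCAGCTC-3'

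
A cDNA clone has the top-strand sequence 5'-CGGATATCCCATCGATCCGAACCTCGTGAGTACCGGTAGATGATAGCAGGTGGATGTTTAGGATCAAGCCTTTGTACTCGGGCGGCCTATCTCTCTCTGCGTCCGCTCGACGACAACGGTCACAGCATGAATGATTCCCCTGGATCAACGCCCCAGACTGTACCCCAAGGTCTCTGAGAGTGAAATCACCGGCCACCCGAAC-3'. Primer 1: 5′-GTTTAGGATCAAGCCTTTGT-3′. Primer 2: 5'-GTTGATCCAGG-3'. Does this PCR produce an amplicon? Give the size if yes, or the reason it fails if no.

Yes — a 94 bp product.

Primer 1 (GTTTAGGATCAAGCCTTTGT) matches the top strand at positions 56–75; it acts as a forward primer.
Primer 2's reverse complement is CCTGGATCAAC, matching the top strand at positions 139–149; it acts as a reverse primer.
The 3' ends face each other across positions 56–149, giving a 94 bp product.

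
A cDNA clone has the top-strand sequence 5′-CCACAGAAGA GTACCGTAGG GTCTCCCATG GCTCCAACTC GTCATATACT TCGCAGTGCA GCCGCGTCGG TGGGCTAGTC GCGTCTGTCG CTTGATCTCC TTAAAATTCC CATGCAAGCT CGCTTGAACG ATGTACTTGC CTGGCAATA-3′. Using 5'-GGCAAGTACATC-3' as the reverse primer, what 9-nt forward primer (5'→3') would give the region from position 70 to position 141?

The reverse primer's reverse complement GATGTACTTGCC matches the template at positions 130–141; the product starts at position 70.
The forward primer is identical to the top strand over positions 70–78: GTGGGCTAG.

5'-GTGGGCTAG-3'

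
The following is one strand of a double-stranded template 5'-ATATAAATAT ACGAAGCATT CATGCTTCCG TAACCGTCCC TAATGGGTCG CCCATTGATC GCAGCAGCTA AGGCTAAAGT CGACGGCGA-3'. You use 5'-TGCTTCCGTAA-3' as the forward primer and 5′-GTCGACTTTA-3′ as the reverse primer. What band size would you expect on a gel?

62 bp

Forward primer TGCTTCCGTAA is found on the top strand at positions 23–33.
The reverse primer's reverse complement is TAAAGTCGAC, which matches the template at positions 75–84.
Amplicon spans positions 23–84: 62 bp.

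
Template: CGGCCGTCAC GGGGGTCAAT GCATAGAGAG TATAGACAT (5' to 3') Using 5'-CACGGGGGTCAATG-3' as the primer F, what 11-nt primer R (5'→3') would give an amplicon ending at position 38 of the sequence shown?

5'-TGTCTATACTC-3'

The forward primer binds at positions 8–21; the product's 3' end on the top strand is position 38.
The reverse primer anneals to the top strand over positions 28–38, i.e. to GAGTATAGACA.
Its sequence written 5'→3' is the reverse complement: TGTCTATACTC.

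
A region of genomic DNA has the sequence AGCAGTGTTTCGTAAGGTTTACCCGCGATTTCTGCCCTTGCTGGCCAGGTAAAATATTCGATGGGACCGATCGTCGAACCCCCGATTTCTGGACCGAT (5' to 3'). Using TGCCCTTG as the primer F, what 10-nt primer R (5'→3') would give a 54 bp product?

The forward primer binds at positions 33–40, so a 54 bp product ends at position 33 + 54 − 1 = 86.
The reverse primer anneals to the top strand over positions 77–86, i.e. to AACCCCCGAT.
Its sequence written 5'→3' is the reverse complement: ATCGGGGGTT.

5'-ATCGGGGGTT-3'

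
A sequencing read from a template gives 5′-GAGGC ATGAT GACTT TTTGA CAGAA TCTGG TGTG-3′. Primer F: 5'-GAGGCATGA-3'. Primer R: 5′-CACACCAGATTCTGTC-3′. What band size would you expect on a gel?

The forward primer matches the template at positions 1–9.
Taking the reverse complement of CACACCAGATTCTGTC gives GACAGAATCTGGTGTG, found at positions 19–34 on the template; the primer anneals here to the top strand with its 3' end pointing upstream.
The product runs from position 1 to position 34, so its length is 34 − 1 + 1 = 34 bp.

34 bp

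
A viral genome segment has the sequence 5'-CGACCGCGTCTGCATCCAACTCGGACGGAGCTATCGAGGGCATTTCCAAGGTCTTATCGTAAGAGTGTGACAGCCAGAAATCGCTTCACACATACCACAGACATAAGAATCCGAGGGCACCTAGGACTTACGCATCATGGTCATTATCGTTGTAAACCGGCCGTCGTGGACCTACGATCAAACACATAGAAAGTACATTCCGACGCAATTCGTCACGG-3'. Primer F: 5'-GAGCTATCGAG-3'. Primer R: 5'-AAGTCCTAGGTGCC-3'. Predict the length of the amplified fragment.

The forward primer matches the template at positions 28–38.
The reverse primer's reverse complement is GGCACCTAGGACTT, which matches the template at positions 116–129.
Amplicon spans positions 28–129: 102 bp.

102 bp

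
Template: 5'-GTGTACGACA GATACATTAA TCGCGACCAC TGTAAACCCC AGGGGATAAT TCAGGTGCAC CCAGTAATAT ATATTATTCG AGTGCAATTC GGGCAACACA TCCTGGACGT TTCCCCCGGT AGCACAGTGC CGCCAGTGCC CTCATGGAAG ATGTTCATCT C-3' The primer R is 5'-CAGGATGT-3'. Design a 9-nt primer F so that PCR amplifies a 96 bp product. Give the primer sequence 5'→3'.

5'-AGATACATT-3'

The reverse primer's reverse complement ACATCCTG matches the template at positions 98–105, so the product ends at position 105.
A 96 bp product then starts at position 105 − 96 + 1 = 10.
The forward primer is identical to the top strand there: AGATACATT.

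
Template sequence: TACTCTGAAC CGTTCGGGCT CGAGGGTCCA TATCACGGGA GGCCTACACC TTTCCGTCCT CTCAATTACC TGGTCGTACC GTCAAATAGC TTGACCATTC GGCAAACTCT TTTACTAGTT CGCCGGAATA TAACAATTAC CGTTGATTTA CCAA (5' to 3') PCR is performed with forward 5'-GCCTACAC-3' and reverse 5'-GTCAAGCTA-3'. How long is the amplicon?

54 bp

The forward primer matches the template at positions 42–49.
The reverse primer's reverse complement is TAGCTTGAC, which matches the template at positions 87–95.
Product length = (reverse-primer end) − (forward-primer start) + 1 = 95 − 42 + 1 = 54 bp.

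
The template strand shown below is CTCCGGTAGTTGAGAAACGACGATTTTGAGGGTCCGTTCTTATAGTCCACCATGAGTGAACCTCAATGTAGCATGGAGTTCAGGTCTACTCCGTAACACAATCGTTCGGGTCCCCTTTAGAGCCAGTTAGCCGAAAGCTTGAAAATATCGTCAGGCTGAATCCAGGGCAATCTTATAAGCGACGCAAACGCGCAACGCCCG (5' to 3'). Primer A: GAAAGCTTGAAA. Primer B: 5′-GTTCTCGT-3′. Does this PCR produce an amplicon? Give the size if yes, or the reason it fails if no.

No product — primer B has no binding site in the template.

Primer B (GTTCTCGT) does not match the top strand, and its reverse complement ACGAGAAC does not match either.
With no annealing site for primer B, no amplification occurs.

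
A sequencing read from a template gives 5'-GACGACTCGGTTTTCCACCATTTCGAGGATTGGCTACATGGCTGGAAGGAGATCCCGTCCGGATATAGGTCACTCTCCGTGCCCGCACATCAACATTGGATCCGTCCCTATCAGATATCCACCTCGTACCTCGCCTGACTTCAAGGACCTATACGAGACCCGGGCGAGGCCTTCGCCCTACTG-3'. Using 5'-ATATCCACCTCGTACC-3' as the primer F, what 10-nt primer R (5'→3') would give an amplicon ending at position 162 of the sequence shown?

The forward primer binds at positions 115–130; the product's 3' end on the top strand is position 162.
The reverse primer anneals to the top strand over positions 153–162, i.e. to ACGAGACCCG.
Its sequence written 5'→3' is the reverse complement: CGGGTCTCGT.

5'-CGGGTCTCGT-3'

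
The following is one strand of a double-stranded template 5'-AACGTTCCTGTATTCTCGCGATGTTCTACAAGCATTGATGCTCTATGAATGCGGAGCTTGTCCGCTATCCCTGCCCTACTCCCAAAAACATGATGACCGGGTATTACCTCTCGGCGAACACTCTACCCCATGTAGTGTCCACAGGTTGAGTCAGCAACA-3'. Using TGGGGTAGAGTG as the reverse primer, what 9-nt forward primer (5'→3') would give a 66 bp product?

5'-CTATCCCTG-3'

The reverse primer's reverse complement CACTCTACCCCA matches the template at positions 119–130, so the product ends at position 130.
A 66 bp product then starts at position 130 − 66 + 1 = 65.
The forward primer is identical to the top strand there: CTATCCCTG.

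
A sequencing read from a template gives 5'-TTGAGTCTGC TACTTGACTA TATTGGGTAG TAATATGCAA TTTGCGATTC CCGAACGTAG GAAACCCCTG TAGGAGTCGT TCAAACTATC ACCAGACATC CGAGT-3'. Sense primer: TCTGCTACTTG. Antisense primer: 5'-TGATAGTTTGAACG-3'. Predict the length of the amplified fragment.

Scanning the template, TCTGCTACTTG occurs at positions 6–16; this primer anneals to the bottom strand there with its 3' end pointing downstream.
Taking the reverse complement of TGATAGTTTGAACG gives CGTTCAAACTATCA, found at positions 78–91 on the template; the primer anneals here to the top strand with its 3' end pointing upstream.
The product runs from position 6 to position 91, so its length is 91 − 6 + 1 = 86 bp.

86 bp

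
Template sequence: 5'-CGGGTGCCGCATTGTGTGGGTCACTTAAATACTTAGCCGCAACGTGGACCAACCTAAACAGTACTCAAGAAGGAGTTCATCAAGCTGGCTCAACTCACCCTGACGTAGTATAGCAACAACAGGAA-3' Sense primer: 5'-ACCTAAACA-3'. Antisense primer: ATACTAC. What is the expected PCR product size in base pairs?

60 bp

Forward primer ACCTAAACA is found on the top strand at positions 52–60.
The reverse primer's reverse complement is GTAGTAT, which matches the template at positions 105–111.
Product length = (reverse-primer end) − (forward-primer start) + 1 = 111 − 52 + 1 = 60 bp.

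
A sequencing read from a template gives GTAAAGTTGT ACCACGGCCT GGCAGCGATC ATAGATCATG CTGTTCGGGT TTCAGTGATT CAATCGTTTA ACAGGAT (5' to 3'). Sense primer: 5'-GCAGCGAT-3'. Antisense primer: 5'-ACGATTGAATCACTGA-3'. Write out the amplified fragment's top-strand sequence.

The forward primer matches the template at positions 22–29.
Taking the reverse complement of ACGATTGAATCACTGA gives TCAGTGATTCAATCGT, found at positions 52–67 on the template; the primer anneals here to the top strand with its 3' end pointing upstream.
The product is the template from position 22 through 67 (46 bp).

5'-GCAGCGATCATAGATCATGCTGTTCGGGTTTCAGTGATTCAATCGT-3'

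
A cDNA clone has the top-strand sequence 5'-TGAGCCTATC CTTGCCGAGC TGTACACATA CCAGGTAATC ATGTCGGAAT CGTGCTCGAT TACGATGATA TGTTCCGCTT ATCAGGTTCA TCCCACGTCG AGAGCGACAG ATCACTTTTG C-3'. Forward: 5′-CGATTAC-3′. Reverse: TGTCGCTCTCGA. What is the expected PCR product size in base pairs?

53 bp

Scanning the template, CGATTAC occurs at positions 57–63; this primer anneals to the bottom strand there with its 3' end pointing downstream.
The reverse primer's reverse complement is TCGAGAGCGACA, which matches the template at positions 98–109.
Product length = (reverse-primer end) − (forward-primer start) + 1 = 109 − 57 + 1 = 53 bp.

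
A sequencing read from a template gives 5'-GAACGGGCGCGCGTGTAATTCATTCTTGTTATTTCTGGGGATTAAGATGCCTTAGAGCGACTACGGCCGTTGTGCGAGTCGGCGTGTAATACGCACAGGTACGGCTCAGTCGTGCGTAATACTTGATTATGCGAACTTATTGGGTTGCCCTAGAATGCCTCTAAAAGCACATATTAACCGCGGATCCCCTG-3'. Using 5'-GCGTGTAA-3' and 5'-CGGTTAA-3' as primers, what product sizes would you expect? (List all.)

The forward primer GCGTGTAA matches the top strand at positions 11–18, 82–89.
The reverse primer's reverse complement is TTAACCG, matching at positions 174–180.
Each forward site pairs with the reverse site to give a product ending at position 180: sizes 170, 99 bp.

170 bp, 99 bp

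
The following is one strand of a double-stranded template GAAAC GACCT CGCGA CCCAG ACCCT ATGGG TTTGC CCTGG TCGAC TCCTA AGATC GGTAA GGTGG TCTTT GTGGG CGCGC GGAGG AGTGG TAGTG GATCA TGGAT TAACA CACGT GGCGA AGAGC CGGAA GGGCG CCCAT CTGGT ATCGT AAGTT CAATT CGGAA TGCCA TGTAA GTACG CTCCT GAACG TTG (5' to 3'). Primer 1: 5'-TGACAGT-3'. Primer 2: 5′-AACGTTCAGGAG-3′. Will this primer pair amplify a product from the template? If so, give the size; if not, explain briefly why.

Primer 1 (TGACAGT) does not match the top strand, and its reverse complement ACTGTCA does not match either.
With no annealing site for primer 1, no amplification occurs.

No product — primer 1 has no binding site in the template.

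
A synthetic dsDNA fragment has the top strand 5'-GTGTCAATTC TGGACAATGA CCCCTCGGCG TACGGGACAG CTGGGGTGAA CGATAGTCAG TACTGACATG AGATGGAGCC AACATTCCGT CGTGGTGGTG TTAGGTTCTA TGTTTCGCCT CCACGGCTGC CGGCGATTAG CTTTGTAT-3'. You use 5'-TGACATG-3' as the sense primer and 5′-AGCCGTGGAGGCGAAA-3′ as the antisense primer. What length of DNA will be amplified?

65 bp

Scanning the template, TGACATG occurs at positions 64–70; this primer anneals to the bottom strand there with its 3' end pointing downstream.
The reverse primer's reverse complement is TTTCGCCTCCACGGCT, which matches the template at positions 113–128.
Product length = (reverse-primer end) − (forward-primer start) + 1 = 128 − 64 + 1 = 65 bp.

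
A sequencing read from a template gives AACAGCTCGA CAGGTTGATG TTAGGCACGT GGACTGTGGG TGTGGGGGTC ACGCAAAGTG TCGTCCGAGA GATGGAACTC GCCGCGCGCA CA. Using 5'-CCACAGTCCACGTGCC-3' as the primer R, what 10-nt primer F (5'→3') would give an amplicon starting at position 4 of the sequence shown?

The reverse primer's reverse complement GGCACGTGGACTGTGG matches the template at positions 24–39; the product starts at position 4.
The forward primer is identical to the top strand over positions 4–13: AGCTCGACAG.

5'-AGCTCGACAG-3'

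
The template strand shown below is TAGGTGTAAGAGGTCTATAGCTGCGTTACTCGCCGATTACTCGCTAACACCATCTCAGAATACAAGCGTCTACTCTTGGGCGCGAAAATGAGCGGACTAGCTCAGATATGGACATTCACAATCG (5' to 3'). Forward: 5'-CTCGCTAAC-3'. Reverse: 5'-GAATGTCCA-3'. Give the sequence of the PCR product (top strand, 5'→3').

5'-CTCGCTAACACCATCTCAGAATACAAGCGTCTACTCTTGGGCGCGAAAATGAGCGGACTAGCTCAGATATGGACATTC-3'

Scanning the template, CTCGCTAAC occurs at positions 40–48; this primer anneals to the bottom strand there with its 3' end pointing downstream.
Taking the reverse complement of GAATGTCCA gives TGGACATTC, found at positions 109–117 on the template; the primer anneals here to the top strand with its 3' end pointing upstream.
The product is the template from position 40 through 117 (78 bp).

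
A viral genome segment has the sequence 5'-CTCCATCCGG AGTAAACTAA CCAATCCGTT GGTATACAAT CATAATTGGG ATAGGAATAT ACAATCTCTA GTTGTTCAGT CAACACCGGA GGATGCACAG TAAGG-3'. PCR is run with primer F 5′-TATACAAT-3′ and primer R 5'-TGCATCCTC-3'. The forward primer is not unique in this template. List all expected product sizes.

65 bp, 40 bp

The forward primer TATACAAT matches the top strand at positions 33–40, 58–65.
The reverse primer's reverse complement is GAGGATGCA, matching at positions 89–97.
Each forward site pairs with the reverse site to give a product ending at position 97: sizes 65, 40 bp.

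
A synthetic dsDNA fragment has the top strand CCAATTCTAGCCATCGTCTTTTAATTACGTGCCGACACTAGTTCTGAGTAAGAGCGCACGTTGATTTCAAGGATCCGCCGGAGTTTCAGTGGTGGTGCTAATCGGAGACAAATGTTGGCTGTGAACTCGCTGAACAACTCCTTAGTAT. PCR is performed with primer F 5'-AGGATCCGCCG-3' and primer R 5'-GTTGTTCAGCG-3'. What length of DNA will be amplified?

69 bp

The forward primer matches the template at positions 70–80.
Taking the reverse complement of GTTGTTCAGCG gives CGCTGAACAAC, found at positions 128–138 on the template; the primer anneals here to the top strand with its 3' end pointing upstream.
Amplicon spans positions 70–138: 69 bp.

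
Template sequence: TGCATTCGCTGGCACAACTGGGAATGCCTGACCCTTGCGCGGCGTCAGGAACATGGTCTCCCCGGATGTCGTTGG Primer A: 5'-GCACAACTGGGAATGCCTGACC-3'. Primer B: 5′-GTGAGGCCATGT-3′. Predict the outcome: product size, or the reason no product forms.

Primer B (GTGAGGCCATGT) does not match the top strand, and its reverse complement ACATGGCCTCAC does not match either.
With no annealing site for primer B, no amplification occurs.

No product — primer B has no binding site in the template.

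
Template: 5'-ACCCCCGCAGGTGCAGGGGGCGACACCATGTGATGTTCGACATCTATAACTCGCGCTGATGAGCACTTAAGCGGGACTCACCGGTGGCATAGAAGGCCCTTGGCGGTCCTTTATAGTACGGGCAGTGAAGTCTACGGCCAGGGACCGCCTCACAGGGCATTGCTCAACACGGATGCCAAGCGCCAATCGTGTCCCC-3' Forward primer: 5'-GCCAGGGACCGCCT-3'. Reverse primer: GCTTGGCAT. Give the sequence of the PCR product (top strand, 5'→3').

The forward primer matches the template at positions 137–150.
Reverse complement of the reverse primer: ATGCCAAGC. This occurs on the top strand at positions 173–181.
The product is the template from position 137 through 181 (45 bp).

5'-GCCAGGGACCGCCTCACAGGGCATTGCTCAACACGGATGCCAAGC-3'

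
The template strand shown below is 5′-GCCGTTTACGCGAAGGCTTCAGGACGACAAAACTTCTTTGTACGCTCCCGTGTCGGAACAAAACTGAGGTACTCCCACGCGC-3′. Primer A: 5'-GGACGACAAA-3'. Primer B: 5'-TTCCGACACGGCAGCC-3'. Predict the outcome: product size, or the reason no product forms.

Primer B (TTCCGACACGGCAGCC) does not match the top strand, and its reverse complement GGCTGCCGTGTCGGAA does not match either.
With no annealing site for primer B, no amplification occurs.

No product — primer B has no binding site in the template.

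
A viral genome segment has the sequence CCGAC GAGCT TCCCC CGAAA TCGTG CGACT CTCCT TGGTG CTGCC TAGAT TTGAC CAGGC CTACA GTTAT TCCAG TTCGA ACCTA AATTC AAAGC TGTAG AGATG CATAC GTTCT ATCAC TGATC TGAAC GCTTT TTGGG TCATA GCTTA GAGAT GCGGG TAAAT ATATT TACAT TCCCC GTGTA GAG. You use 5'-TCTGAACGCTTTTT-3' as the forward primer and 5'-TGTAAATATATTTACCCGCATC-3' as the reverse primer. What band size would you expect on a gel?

Forward primer TCTGAACGCTTTTT is found on the top strand at positions 124–137.
The reverse primer's reverse complement is GATGCGGGTAAATATATTTACA, which matches the template at positions 153–174.
Product length = (reverse-primer end) − (forward-primer start) + 1 = 174 − 124 + 1 = 51 bp.

51 bp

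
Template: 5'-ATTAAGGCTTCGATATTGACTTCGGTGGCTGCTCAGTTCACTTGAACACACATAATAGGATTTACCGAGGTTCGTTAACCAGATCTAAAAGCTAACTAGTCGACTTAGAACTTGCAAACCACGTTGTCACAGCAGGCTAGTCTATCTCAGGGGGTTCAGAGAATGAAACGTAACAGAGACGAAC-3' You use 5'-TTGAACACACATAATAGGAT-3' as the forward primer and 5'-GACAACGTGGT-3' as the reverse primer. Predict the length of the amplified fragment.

The forward primer matches the template at positions 42–61.
The reverse primer's reverse complement is ACCACGTTGTC, which matches the template at positions 118–128.
Product length = (reverse-primer end) − (forward-primer start) + 1 = 128 − 42 + 1 = 87 bp.

87 bp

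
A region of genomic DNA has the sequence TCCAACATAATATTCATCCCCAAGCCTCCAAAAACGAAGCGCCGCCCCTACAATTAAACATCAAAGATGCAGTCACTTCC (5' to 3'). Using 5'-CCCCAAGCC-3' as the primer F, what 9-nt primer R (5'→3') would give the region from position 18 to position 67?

5'-TCTTTGATG-3'

The product's 3' end on the top strand is position 67.
The reverse primer anneals to the top strand over positions 59–67, i.e. to CATCAAAGA.
Its sequence written 5'→3' is the reverse complement: TCTTTGATG.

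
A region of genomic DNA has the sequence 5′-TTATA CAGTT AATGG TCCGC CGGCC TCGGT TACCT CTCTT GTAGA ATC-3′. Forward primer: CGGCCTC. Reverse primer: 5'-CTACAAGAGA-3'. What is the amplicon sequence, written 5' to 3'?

Forward primer CGGCCTC is found on the top strand at positions 21–27.
The reverse primer's reverse complement is TCTCTTGTAG, which matches the template at positions 35–44.
The product is the template from position 21 through 44 (24 bp).

5'-CGGCCTCGGTTACCTCTCTTGTAG-3'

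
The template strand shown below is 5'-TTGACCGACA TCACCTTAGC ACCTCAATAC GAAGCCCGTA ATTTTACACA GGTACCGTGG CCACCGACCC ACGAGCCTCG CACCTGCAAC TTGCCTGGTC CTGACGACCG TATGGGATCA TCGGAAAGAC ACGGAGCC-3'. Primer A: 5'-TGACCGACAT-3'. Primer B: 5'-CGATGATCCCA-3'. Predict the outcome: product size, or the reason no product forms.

Primer A (TGACCGACAT) matches the top strand at positions 2–11; it acts as a forward primer.
Primer B's reverse complement is TGGGATCATCG, matching the top strand at positions 113–123; it acts as a reverse primer.
The 3' ends face each other across positions 2–123, giving a 122 bp product.

Yes — a 122 bp product.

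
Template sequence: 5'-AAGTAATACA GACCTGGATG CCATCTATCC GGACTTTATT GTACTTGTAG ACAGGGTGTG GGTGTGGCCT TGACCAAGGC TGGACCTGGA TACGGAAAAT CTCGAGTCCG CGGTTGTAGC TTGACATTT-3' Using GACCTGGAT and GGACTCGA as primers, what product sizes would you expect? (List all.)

The forward primer GACCTGGAT matches the top strand at positions 11–19, 83–91.
The reverse primer's reverse complement is TCGAGTCC, matching at positions 102–109.
Each forward site pairs with the reverse site to give a product ending at position 109: sizes 99, 27 bp.

99 bp, 27 bp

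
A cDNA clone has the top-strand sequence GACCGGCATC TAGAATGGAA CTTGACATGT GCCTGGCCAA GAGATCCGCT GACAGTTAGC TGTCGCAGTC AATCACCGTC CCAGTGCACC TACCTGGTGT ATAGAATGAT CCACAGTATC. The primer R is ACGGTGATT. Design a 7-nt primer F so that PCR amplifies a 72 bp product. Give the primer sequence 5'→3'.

The reverse primer's reverse complement AATCACCGT matches the template at positions 71–79, so the product ends at position 79.
A 72 bp product then starts at position 79 − 72 + 1 = 8.
The forward primer is identical to the top strand there: ATCTAGA.

5'-ATCTAGA-3'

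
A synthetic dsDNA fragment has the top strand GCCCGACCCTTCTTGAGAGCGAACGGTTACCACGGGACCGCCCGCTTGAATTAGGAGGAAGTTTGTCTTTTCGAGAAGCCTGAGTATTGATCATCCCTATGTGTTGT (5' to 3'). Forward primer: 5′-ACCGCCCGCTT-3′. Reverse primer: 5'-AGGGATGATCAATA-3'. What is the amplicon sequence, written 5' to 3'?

Scanning the template, ACCGCCCGCTT occurs at positions 37–47; this primer anneals to the bottom strand there with its 3' end pointing downstream.
Reverse complement of the reverse primer: TATTGATCATCCCT. This occurs on the top strand at positions 85–98.
The product is the template from position 37 through 98 (62 bp).

5'-ACCGCCCGCTTGAATTAGGAGGAAGTTTGTCTTTTCGAGAAGCCTGAGTATTGATCATCCCT-3'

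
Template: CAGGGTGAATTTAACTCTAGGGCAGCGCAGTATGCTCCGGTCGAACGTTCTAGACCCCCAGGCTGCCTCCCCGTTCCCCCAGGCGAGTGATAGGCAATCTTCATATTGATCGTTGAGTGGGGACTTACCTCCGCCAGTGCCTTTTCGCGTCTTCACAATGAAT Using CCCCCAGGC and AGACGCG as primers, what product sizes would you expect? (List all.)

98 bp, 77 bp

The forward primer CCCCCAGGC matches the top strand at positions 55–63, 76–84.
The reverse primer's reverse complement is CGCGTCT, matching at positions 146–152.
Each forward site pairs with the reverse site to give a product ending at position 152: sizes 98, 77 bp.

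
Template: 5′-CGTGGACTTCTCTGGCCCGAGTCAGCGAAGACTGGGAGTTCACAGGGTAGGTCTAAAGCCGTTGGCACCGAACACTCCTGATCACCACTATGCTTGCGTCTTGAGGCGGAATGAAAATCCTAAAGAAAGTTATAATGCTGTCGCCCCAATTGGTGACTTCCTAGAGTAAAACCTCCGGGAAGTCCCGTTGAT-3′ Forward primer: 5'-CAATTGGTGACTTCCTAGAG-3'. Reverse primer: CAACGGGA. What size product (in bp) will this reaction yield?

Forward primer CAATTGGTGACTTCCTAGAG is found on the top strand at positions 147–166.
Reverse complement of the reverse primer: TCCCGTTG. This occurs on the top strand at positions 183–190.
The product runs from position 147 to position 190, so its length is 190 − 147 + 1 = 44 bp.

44 bp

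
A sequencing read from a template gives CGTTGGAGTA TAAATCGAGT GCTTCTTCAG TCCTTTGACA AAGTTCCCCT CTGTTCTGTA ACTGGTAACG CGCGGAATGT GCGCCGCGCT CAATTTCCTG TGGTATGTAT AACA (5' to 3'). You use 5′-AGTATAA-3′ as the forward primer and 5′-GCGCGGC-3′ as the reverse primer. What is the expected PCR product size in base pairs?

83 bp

The forward primer matches the template at positions 7–13.
Taking the reverse complement of GCGCGGC gives GCCGCGC, found at positions 83–89 on the template; the primer anneals here to the top strand with its 3' end pointing upstream.
Product length = (reverse-primer end) − (forward-primer start) + 1 = 89 − 7 + 1 = 83 bp.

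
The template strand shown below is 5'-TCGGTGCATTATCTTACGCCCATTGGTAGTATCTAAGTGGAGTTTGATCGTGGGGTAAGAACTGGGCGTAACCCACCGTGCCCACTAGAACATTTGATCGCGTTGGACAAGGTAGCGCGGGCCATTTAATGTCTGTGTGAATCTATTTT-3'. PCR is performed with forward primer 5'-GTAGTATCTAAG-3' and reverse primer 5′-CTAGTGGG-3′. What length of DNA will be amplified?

The forward primer matches the template at positions 26–37.
Reverse complement of the reverse primer: CCCACTAG. This occurs on the top strand at positions 81–88.
The product runs from position 26 to position 88, so its length is 88 − 26 + 1 = 63 bp.

63 bp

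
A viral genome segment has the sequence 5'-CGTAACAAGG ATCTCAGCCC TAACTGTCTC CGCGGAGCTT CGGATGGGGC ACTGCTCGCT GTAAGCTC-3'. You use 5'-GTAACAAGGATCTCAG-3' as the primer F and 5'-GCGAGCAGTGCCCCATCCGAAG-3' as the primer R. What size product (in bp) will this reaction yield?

58 bp

Scanning the template, GTAACAAGGATCTCAG occurs at positions 2–17; this primer anneals to the bottom strand there with its 3' end pointing downstream.
Reverse complement of the reverse primer: CTTCGGATGGGGCACTGCTCGC. This occurs on the top strand at positions 38–59.
Amplicon spans positions 2–59: 58 bp.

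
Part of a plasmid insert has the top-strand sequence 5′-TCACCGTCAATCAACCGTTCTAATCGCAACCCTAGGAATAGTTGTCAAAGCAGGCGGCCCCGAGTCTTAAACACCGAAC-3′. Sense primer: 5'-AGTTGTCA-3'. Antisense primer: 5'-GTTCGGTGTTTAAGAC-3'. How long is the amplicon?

40 bp

Scanning the template, AGTTGTCA occurs at positions 40–47; this primer anneals to the bottom strand there with its 3' end pointing downstream.
Reverse complement of the reverse primer: GTCTTAAACACCGAAC. This occurs on the top strand at positions 64–79.
Product length = (reverse-primer end) − (forward-primer start) + 1 = 79 − 40 + 1 = 40 bp.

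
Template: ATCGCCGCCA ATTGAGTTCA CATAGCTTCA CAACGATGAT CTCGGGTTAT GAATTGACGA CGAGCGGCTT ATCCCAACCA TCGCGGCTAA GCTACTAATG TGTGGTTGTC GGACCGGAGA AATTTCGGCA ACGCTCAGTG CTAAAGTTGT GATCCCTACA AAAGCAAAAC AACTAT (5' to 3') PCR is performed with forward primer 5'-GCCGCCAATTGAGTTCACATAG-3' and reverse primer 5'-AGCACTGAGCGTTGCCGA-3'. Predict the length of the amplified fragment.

139 bp

The forward primer matches the template at positions 4–25.
Taking the reverse complement of AGCACTGAGCGTTGCCGA gives TCGGCAACGCTCAGTGCT, found at positions 125–142 on the template; the primer anneals here to the top strand with its 3' end pointing upstream.
Amplicon spans positions 4–142: 139 bp.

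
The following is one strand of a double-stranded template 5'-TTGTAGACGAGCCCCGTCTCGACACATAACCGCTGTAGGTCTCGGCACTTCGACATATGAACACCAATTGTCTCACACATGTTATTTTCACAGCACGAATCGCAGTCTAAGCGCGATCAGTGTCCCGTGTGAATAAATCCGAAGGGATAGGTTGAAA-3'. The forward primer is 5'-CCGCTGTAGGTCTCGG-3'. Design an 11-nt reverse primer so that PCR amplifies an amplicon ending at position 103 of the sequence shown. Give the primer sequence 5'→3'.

The forward primer binds at positions 30–45; the product's 3' end on the top strand is position 103.
The reverse primer anneals to the top strand over positions 93–103, i.e. to GCACGAATCGC.
Its sequence written 5'→3' is the reverse complement: GCGATTCGTGC.

5'-GCGATTCGTGC-3'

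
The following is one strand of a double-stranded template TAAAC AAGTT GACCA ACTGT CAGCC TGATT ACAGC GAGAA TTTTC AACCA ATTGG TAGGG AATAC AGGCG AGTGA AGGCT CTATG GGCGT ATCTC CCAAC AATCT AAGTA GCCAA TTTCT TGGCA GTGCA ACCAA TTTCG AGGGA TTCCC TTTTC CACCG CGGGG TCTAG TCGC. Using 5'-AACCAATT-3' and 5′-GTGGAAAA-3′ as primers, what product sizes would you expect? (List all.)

The forward primer AACCAATT matches the top strand at positions 46–53, 130–137.
The reverse primer's reverse complement is TTTTCCAC, matching at positions 151–158.
Each forward site pairs with the reverse site to give a product ending at position 158: sizes 113, 29 bp.

113 bp, 29 bp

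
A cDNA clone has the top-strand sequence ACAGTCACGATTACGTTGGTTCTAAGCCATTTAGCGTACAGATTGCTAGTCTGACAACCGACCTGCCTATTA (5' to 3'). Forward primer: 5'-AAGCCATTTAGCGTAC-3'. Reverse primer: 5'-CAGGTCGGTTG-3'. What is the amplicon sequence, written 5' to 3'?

5'-AAGCCATTTAGCGTACAGATTGCTAGTCTGACAACCGACCTG-3'

Scanning the template, AAGCCATTTAGCGTAC occurs at positions 24–39; this primer anneals to the bottom strand there with its 3' end pointing downstream.
Taking the reverse complement of CAGGTCGGTTG gives CAACCGACCTG, found at positions 55–65 on the template; the primer anneals here to the top strand with its 3' end pointing upstream.
The product is the template from position 24 through 65 (42 bp).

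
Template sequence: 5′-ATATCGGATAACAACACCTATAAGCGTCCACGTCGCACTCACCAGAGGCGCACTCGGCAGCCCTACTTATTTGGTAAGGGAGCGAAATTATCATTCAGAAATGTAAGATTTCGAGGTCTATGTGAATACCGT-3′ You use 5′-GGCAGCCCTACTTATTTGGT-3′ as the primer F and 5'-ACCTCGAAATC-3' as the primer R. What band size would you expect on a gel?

62 bp

Scanning the template, GGCAGCCCTACTTATTTGGT occurs at positions 56–75; this primer anneals to the bottom strand there with its 3' end pointing downstream.
The reverse primer's reverse complement is GATTTCGAGGT, which matches the template at positions 107–117.
Product length = (reverse-primer end) − (forward-primer start) + 1 = 117 − 56 + 1 = 62 bp.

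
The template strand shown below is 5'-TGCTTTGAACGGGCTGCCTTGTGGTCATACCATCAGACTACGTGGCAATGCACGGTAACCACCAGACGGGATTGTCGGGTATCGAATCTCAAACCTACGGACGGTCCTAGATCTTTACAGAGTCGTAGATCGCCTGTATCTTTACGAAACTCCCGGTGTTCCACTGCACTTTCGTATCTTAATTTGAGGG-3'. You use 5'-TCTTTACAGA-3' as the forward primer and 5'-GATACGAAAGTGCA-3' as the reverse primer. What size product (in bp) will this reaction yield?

Forward primer TCTTTACAGA is found on the top strand at positions 112–121.
Reverse complement of the reverse primer: TGCACTTTCGTATC. This occurs on the top strand at positions 165–178.
The product runs from position 112 to position 178, so its length is 178 − 112 + 1 = 67 bp.

67 bp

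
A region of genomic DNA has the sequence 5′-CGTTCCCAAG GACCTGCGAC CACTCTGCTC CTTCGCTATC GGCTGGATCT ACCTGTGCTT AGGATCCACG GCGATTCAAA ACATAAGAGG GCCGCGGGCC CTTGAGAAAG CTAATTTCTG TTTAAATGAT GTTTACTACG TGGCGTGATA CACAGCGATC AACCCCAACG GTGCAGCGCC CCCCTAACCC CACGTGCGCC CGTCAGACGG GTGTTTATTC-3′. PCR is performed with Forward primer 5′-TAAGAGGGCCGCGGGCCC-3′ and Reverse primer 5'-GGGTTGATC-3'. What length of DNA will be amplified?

Scanning the template, TAAGAGGGCCGCGGGCCC occurs at positions 84–101; this primer anneals to the bottom strand there with its 3' end pointing downstream.
Taking the reverse complement of GGGTTGATC gives GATCAACCC, found at positions 157–165 on the template; the primer anneals here to the top strand with its 3' end pointing upstream.
Product length = (reverse-primer end) − (forward-primer start) + 1 = 165 − 84 + 1 = 82 bp.

82 bp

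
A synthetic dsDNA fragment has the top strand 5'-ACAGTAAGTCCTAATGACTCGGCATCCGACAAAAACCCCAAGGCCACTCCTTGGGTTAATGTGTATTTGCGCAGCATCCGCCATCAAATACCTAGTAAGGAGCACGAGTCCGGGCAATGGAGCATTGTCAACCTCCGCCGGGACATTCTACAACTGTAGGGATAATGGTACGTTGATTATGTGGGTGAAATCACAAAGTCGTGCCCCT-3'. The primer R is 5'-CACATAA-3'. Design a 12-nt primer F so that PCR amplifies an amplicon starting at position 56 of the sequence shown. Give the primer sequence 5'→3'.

5'-TTAATGTGTATT-3'

The reverse primer's reverse complement TTATGTG matches the template at positions 177–183; the product starts at position 56.
The forward primer is identical to the top strand over positions 56–67: TTAATGTGTATT.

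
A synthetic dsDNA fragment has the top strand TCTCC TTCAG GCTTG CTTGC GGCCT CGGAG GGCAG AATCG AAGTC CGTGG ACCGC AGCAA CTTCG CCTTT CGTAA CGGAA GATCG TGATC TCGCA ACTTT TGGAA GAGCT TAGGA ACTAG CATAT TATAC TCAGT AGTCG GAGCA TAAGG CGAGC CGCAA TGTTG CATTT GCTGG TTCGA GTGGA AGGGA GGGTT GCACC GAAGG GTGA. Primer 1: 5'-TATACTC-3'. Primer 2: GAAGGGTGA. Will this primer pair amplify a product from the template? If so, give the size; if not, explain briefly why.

Primer 1 (TATACTC) matches the top strand at positions 126–132 (3' end points downstream).
Primer 2 (GAAGGGTGA) also matches the top strand directly, at positions 201–209 — its reverse complement TCACCCTTC is not present.
Both primers anneal to the bottom strand with 3' ends pointing the same way, so neither can prime synthesis back toward the other.

No product — both primers anneal to the same strand and extend in the same direction.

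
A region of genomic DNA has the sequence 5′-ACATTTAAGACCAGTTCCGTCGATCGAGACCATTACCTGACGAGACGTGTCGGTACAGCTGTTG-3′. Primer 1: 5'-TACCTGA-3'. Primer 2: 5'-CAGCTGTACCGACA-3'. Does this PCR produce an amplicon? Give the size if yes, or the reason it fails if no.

Yes — a 28 bp product.

Primer 1 (TACCTGA) matches the top strand at positions 34–40; it acts as a forward primer.
Primer 2's reverse complement is TGTCGGTACAGCTG, matching the top strand at positions 48–61; it acts as a reverse primer.
The 3' ends face each other across positions 34–61, giving a 28 bp product.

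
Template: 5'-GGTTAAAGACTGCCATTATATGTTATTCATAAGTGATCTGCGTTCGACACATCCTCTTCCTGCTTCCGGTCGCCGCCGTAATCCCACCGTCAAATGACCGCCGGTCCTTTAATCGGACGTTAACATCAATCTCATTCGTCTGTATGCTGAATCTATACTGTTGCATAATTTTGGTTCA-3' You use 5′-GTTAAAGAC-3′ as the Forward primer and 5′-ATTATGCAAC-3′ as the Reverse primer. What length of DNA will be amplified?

Forward primer GTTAAAGAC is found on the top strand at positions 2–10.
The reverse primer's reverse complement is GTTGCATAAT, which matches the template at positions 160–169.
Amplicon spans positions 2–169: 168 bp.

168 bp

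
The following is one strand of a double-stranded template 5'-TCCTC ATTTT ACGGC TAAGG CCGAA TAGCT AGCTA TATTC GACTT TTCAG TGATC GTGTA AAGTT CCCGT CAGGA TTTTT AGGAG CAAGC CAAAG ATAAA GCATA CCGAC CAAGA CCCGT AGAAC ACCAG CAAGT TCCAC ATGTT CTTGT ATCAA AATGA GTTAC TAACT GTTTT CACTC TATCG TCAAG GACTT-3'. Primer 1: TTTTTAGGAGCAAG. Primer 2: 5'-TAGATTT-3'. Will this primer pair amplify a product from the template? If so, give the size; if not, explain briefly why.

Primer 2 (TAGATTT) does not match the top strand, and its reverse complement AAATCTA does not match either.
With no annealing site for primer 2, no amplification occurs.

No product — primer 2 has no binding site in the template.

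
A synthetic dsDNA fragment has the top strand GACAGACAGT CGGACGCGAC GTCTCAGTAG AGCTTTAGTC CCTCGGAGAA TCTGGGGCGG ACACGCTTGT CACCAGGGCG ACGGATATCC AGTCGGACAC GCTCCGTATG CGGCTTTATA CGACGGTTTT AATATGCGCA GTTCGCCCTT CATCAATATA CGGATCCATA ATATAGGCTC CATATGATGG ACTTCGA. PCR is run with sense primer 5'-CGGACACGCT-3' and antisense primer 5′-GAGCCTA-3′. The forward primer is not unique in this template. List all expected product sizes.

The forward primer CGGACACGCT matches the top strand at positions 58–67, 94–103.
The reverse primer's reverse complement is TAGGCTC, matching at positions 174–180.
Each forward site pairs with the reverse site to give a product ending at position 180: sizes 123, 87 bp.

123 bp, 87 bp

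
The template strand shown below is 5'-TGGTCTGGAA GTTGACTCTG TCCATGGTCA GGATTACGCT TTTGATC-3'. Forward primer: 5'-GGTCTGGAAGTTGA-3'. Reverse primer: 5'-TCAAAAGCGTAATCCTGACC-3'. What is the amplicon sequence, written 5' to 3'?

5'-GGTCTGGAAGTTGACTCTGTCCATGGTCAGGATTACGCTTTTGA-3'

Forward primer GGTCTGGAAGTTGA is found on the top strand at positions 2–15.
Reverse complement of the reverse primer: GGTCAGGATTACGCTTTTGA. This occurs on the top strand at positions 26–45.
The product is the template from position 2 through 45 (44 bp).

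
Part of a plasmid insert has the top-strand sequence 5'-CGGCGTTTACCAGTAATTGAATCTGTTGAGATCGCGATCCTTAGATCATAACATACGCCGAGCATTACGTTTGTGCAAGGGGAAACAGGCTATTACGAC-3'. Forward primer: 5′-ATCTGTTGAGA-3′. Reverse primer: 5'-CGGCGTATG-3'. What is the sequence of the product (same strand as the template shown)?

Forward primer ATCTGTTGAGA is found on the top strand at positions 21–31.
Reverse complement of the reverse primer: CATACGCCG. This occurs on the top strand at positions 52–60.
The product is the template from position 21 through 60 (40 bp).

5'-ATCTGTTGAGATCGCGATCCTTAGATCATAACATACGCCG-3'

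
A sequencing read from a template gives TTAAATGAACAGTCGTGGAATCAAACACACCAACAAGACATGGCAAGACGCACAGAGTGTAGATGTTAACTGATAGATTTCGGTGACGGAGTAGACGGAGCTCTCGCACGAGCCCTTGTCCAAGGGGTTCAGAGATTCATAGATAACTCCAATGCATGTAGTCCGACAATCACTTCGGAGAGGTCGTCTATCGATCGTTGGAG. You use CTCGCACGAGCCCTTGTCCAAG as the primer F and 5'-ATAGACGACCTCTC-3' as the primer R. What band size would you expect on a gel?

89 bp

The forward primer matches the template at positions 103–124.
Taking the reverse complement of ATAGACGACCTCTC gives GAGAGGTCGTCTAT, found at positions 178–191 on the template; the primer anneals here to the top strand with its 3' end pointing upstream.
The product runs from position 103 to position 191, so its length is 191 − 103 + 1 = 89 bp.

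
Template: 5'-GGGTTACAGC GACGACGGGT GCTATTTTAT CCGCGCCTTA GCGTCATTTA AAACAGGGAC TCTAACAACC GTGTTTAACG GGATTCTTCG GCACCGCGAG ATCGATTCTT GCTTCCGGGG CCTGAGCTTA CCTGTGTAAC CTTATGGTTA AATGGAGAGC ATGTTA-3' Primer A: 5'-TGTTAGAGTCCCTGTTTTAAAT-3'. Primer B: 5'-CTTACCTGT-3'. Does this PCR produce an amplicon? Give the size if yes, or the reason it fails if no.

Primer A (TGTTAGAGTCCCTGTTTTAAAT) has reverse complement ATTTAAAACAGGGACTCTAACA, which matches the top strand at positions 46–67; primer A anneals to the top strand there with its 3' end pointing upstream toward position 46.
Primer B (CTTACCTGT) matches the top strand directly at positions 127–135; it anneals to the bottom strand with its 3' end pointing downstream toward position 135.
The 3' ends diverge (primer A extends toward position 1, primer B toward position 166), so the primers never converge on a shared product.

No product — the primers' 3' ends point away from each other.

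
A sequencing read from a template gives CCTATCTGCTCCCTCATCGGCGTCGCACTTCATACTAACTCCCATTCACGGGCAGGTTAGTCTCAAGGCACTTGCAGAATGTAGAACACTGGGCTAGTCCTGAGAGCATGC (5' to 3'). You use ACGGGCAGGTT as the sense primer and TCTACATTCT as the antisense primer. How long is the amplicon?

38 bp

Scanning the template, ACGGGCAGGTT occurs at positions 48–58; this primer anneals to the bottom strand there with its 3' end pointing downstream.
Reverse complement of the reverse primer: AGAATGTAGA. This occurs on the top strand at positions 76–85.
Amplicon spans positions 48–85: 38 bp.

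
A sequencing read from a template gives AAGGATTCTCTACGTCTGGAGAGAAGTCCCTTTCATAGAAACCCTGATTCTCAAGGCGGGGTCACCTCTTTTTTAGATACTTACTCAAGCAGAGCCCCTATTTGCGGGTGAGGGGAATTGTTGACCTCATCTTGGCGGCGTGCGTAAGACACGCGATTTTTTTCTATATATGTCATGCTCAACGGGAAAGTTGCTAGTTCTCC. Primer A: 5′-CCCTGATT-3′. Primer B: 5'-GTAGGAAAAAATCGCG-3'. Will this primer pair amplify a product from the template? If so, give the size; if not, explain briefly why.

No product — primer B has no binding site in the template.

Primer B (GTAGGAAAAAATCGCG) does not match the top strand, and its reverse complement CGCGATTTTTTCCTAC does not match either.
With no annealing site for primer B, no amplification occurs.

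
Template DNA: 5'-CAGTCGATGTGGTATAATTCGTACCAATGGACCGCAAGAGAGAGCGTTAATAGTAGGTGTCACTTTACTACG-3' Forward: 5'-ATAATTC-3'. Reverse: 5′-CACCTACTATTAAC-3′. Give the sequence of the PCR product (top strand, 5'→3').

The forward primer matches the template at positions 14–20.
Taking the reverse complement of CACCTACTATTAAC gives GTTAATAGTAGGTG, found at positions 46–59 on the template; the primer anneals here to the top strand with its 3' end pointing upstream.
The product is the template from position 14 through 59 (46 bp).

5'-ATAATTCGTACCAATGGACCGCAAGAGAGAGCGTTAATAGTAGGTG-3'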